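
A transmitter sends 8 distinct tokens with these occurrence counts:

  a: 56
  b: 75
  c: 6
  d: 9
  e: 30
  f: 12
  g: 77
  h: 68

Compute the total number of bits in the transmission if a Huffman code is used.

878

Merge the two smallest weights repeatedly:
c(6) + d(9) → 15
f(12) + 15 → 27
27 + e(30) → 57
a(56) + 57 → 113
h(68) + b(75) → 143
g(77) + 113 → 190
143 + 190 → 333
The encoded length is the sum of every internal node's weight: 15 + 27 + 57 + 113 + 143 + 190 + 333 = 878 bits.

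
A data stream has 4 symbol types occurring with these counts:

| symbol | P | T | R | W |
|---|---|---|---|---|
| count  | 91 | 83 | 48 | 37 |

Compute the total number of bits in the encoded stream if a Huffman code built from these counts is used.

512

Build the Huffman tree bottom-up:
combine W(37), R(48) → 85
combine T(83), 85 → 168
combine P(91), 168 → 259
Total encoded bits = sum of merged weights = 85 + 168 + 259 = 512.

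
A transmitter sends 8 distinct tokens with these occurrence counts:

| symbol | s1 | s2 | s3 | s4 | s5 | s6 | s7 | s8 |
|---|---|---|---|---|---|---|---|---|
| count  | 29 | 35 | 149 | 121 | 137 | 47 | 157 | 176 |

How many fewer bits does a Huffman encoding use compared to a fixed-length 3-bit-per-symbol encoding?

Fixed-length: 3 bits × 851 symbols = 2553 bits.
Huffman merges:
combine s1(29), s2(35) → 64
combine s6(47), 64 → 111
combine 111, s4(121) → 232
combine s5(137), s3(149) → 286
combine s7(157), s8(176) → 333
combine 232, 286 → 518
combine 333, 518 → 851
Huffman total = 64 + 111 + 232 + 286 + 333 + 518 + 851 = 2395 bits.
Saving = 2553 − 2395 = 158 bits.

158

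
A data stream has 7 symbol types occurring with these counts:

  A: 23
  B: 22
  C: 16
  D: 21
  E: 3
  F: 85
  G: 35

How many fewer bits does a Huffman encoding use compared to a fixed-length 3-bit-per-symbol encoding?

Fixed-length: 3 bits × 205 symbols = 615 bits.
Huffman merges:
combine E(3), C(16) → 19
combine 19, D(21) → 40
combine B(22), A(23) → 45
combine G(35), 40 → 75
combine 45, 75 → 120
combine F(85), 120 → 205
Huffman total = 19 + 40 + 45 + 75 + 120 + 205 = 504 bits.
Saving = 615 − 504 = 111 bits.

111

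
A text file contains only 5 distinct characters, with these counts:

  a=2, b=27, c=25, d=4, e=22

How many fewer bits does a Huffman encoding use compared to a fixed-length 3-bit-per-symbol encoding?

74

Fixed-length: 3 bits × 80 symbols = 240 bits.
Huffman merges:
a(2) + d(4) → 6
6 + e(22) → 28
c(25) + b(27) → 52
28 + 52 → 80
Huffman total = 6 + 28 + 52 + 80 = 166 bits.
Saving = 240 − 166 = 74 bits.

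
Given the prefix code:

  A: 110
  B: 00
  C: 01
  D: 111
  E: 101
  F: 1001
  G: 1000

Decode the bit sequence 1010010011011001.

Read left to right; each codeword is recognised as soon as it completes (prefix code):
  101→E | 00→B | 1001→F | 101→E | 1001→F
Decoded message: EBFEF

EBFEF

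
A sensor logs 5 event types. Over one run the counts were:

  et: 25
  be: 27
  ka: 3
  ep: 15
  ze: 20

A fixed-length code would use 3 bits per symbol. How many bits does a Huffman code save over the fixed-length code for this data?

72

Fixed-length: 3 bits × 90 symbols = 270 bits.
Huffman merges:
merge ka(3) and ep(15): 18
merge 18 and ze(20): 38
merge et(25) and be(27): 52
merge 38 and 52: 90
Huffman total = 18 + 38 + 52 + 90 = 198 bits.
Saving = 270 − 198 = 72 bits.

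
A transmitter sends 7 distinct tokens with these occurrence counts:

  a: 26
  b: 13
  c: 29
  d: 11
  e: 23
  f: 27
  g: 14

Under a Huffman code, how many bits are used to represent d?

4

Huffman merges, smallest pair first:
merge d(11) and b(13): 24
merge g(14) and e(23): 37
merge 24 and a(26): 50
merge f(27) and c(29): 56
merge 37 and 50: 87
merge 56 and 87: 143
d's leaf is at depth 4, giving a 4-bit codeword.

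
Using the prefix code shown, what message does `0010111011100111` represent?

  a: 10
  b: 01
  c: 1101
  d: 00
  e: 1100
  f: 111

dafbef

Read left to right; each codeword is recognised as soon as it completes (prefix code):
  00→d | 10→a | 111→f | 01→b | 1100→e | 111→f
Decoded message: dafbef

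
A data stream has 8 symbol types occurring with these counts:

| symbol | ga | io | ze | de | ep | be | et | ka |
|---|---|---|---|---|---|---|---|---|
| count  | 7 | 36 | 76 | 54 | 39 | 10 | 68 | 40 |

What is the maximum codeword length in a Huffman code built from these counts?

Merge the two lowest-weight nodes at each step:
combine ga(7), be(10) → 17
combine 17, io(36) → 53
combine ep(39), ka(40) → 79
combine 53, de(54) → 107
combine et(68), ze(76) → 144
combine 79, 107 → 186
combine 144, 186 → 330
The first pair merged (ga, be) ends up deepest, at depth 5.

5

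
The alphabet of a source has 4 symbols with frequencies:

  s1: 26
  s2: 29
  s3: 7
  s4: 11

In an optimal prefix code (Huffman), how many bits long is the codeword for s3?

Build the tree from the bottom:
combine s3(7), s4(11) → 18
combine 18, s1(26) → 44
combine s2(29), 44 → 73
The subtree containing s3 is merged 3 times, so code length = 3.

3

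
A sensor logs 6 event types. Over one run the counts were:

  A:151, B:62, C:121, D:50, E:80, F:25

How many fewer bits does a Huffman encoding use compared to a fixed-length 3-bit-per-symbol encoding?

Fixed-length: 3 bits × 489 symbols = 1467 bits.
Huffman merges:
merge F(25) and D(50): 75
merge B(62) and 75: 137
merge E(80) and C(121): 201
merge 137 and A(151): 288
merge 201 and 288: 489
Huffman total = 75 + 137 + 201 + 288 + 489 = 1190 bits.
Saving = 1467 − 1190 = 277 bits.

277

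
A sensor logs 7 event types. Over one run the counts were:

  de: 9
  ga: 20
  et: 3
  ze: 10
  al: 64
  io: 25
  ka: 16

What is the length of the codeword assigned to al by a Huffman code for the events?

Huffman merges, smallest pair first:
merge et(3) and de(9): 12
merge ze(10) and 12: 22
merge ka(16) and ga(20): 36
merge 22 and io(25): 47
merge 36 and 47: 83
merge al(64) and 83: 147
al sits one level below the root: a 1-bit codeword.

1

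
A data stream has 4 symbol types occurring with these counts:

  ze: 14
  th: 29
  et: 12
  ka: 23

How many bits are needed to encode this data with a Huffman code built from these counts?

Build the Huffman tree bottom-up:
combine et(12), ze(14) → 26
combine ka(23), 26 → 49
combine th(29), 49 → 78
Total encoded bits = sum of merged weights = 26 + 49 + 78 = 153.

153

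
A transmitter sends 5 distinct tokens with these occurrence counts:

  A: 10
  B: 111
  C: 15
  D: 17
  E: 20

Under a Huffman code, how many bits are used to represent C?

3

Repeatedly merge the two smallest:
A(10) + C(15) → 25
D(17) + E(20) → 37
25 + 37 → 62
62 + B(111) → 173
C's leaf is at depth 3, giving a 3-bit codeword.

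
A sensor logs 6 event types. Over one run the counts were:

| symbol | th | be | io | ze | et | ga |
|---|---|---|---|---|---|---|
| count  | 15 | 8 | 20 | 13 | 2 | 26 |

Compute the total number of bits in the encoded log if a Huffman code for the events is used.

201

Greedily combine the two least-frequent nodes:
et(2) + be(8) → 10
10 + ze(13) → 23
th(15) + io(20) → 35
23 + ga(26) → 49
35 + 49 → 84
The encoded length is the sum of every internal node's weight: 10 + 23 + 35 + 49 + 84 = 201 bits.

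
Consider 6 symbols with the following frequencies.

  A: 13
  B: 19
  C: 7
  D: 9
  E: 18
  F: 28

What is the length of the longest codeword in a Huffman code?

Merge the two lowest-weight nodes at each step:
merge C(7) and D(9): 16
merge A(13) and 16: 29
merge E(18) and B(19): 37
merge F(28) and 29: 57
merge 37 and 57: 94
The first pair merged (C, D) ends up deepest, at depth 4.

4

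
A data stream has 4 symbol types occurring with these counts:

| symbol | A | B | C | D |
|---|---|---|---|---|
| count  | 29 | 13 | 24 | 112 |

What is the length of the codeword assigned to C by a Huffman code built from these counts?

Build the tree from the bottom:
combine B(13), C(24) → 37
combine A(29), 37 → 66
combine 66, D(112) → 178
C sits 3 levels below the root, so its codeword is 3 bits.

3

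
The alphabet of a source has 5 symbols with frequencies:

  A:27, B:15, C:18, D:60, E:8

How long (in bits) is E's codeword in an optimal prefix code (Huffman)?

4

Build the tree from the bottom:
combine E(8), B(15) → 23
combine C(18), 23 → 41
combine A(27), 41 → 68
combine D(60), 68 → 128
E sits 4 levels below the root, so its codeword is 4 bits.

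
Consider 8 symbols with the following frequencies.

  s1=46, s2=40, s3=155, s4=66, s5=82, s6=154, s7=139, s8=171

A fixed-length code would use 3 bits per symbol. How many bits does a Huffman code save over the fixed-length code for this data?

92

Fixed-length: 3 bits × 853 symbols = 2559 bits.
Huffman merges:
s2(40) + s1(46) → 86
s4(66) + s5(82) → 148
86 + s7(139) → 225
148 + s6(154) → 302
s3(155) + s8(171) → 326
225 + 302 → 527
326 + 527 → 853
Huffman total = 86 + 148 + 225 + 302 + 326 + 527 + 853 = 2467 bits.
Saving = 2559 − 2467 = 92 bits.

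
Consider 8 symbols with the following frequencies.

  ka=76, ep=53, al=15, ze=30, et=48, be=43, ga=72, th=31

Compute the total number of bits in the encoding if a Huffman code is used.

1073

Merge the two smallest weights repeatedly:
combine al(15), ze(30) → 45
combine th(31), be(43) → 74
combine 45, et(48) → 93
combine ep(53), ga(72) → 125
combine 74, ka(76) → 150
combine 93, 125 → 218
combine 150, 218 → 368
The encoded length is the sum of every internal node's weight: 45 + 74 + 93 + 125 + 150 + 218 + 368 = 1073 bits.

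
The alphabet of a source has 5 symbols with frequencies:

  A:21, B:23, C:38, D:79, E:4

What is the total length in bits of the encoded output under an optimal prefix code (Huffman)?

Greedily combine the two least-frequent nodes:
combine E(4), A(21) → 25
combine B(23), 25 → 48
combine C(38), 48 → 86
combine D(79), 86 → 165
Each symbol's bit-cost is frequency × depth; summing gives 324 bits (equivalently 25 + 48 + 86 + 165).

324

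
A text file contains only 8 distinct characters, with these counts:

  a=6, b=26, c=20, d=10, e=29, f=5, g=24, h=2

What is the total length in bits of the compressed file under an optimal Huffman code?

330

Merge the two smallest weights repeatedly:
combine h(2), f(5) → 7
combine a(6), 7 → 13
combine d(10), 13 → 23
combine c(20), 23 → 43
combine g(24), b(26) → 50
combine e(29), 43 → 72
combine 50, 72 → 122
Each symbol's bit-cost is frequency × depth; summing gives 330 bits (equivalently 7 + 13 + 23 + 43 + 50 + 72 + 122).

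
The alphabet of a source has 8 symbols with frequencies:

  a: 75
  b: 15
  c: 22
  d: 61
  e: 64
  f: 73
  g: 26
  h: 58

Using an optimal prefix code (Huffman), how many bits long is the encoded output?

1134

Merge the two smallest weights repeatedly:
b(15) + c(22) → 37
g(26) + 37 → 63
h(58) + d(61) → 119
63 + e(64) → 127
f(73) + a(75) → 148
119 + 127 → 246
148 + 246 → 394
The encoded length is the sum of every internal node's weight: 37 + 63 + 119 + 127 + 148 + 246 + 394 = 1134 bits.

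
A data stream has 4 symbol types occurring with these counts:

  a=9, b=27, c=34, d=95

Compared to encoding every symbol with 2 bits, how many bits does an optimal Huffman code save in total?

59

Fixed-length: 2 bits × 165 symbols = 330 bits.
Huffman merges:
a(9) + b(27) → 36
c(34) + 36 → 70
70 + d(95) → 165
Huffman total = 36 + 70 + 165 = 271 bits.
Saving = 330 − 271 = 59 bits.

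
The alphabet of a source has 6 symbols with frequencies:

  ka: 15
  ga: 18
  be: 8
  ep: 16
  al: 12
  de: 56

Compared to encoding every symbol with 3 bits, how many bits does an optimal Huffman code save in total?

Fixed-length: 3 bits × 125 symbols = 375 bits.
Huffman merges:
be(8) + al(12) → 20
ka(15) + ep(16) → 31
ga(18) + 20 → 38
31 + 38 → 69
de(56) + 69 → 125
Huffman total = 20 + 31 + 38 + 69 + 125 = 283 bits.
Saving = 375 − 283 = 92 bits.

92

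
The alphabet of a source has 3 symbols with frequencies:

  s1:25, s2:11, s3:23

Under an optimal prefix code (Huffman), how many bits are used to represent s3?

2

Repeatedly merge the two smallest:
merge s2(11) and s3(23): 34
merge s1(25) and 34: 59
The subtree containing s3 is merged 2 times, so code length = 2.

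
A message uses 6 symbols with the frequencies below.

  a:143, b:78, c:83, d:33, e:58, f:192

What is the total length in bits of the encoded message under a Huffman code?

1426

Greedily combine the two least-frequent nodes:
d(33) + e(58) → 91
b(78) + c(83) → 161
91 + a(143) → 234
161 + f(192) → 353
234 + 353 → 587
Each symbol's bit-cost is frequency × depth; summing gives 1426 bits (equivalently 91 + 161 + 234 + 353 + 587).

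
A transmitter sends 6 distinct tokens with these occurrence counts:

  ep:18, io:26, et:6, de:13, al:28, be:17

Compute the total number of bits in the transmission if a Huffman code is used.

Build the Huffman tree bottom-up:
et(6) + de(13) → 19
be(17) + ep(18) → 35
19 + io(26) → 45
al(28) + 35 → 63
45 + 63 → 108
Total encoded bits = sum of merged weights = 19 + 35 + 45 + 63 + 108 = 270.

270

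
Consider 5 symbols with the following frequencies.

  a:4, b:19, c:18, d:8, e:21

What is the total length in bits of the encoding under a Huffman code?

152

Merge the two smallest weights repeatedly:
a(4) + d(8) → 12
12 + c(18) → 30
b(19) + e(21) → 40
30 + 40 → 70
The encoded length is the sum of every internal node's weight: 12 + 30 + 40 + 70 = 152 bits.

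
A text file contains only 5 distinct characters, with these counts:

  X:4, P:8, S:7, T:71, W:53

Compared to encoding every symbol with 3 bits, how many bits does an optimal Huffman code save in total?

184

Fixed-length: 3 bits × 143 symbols = 429 bits.
Huffman merges:
merge X(4) and S(7): 11
merge P(8) and 11: 19
merge 19 and W(53): 72
merge T(71) and 72: 143
Huffman total = 11 + 19 + 72 + 143 = 245 bits.
Saving = 429 − 245 = 184 bits.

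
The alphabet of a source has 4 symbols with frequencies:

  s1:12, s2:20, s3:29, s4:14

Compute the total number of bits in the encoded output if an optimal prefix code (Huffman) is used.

Build the Huffman tree bottom-up:
s1(12) + s4(14) → 26
s2(20) + 26 → 46
s3(29) + 46 → 75
Each symbol's bit-cost is frequency × depth; summing gives 147 bits (equivalently 26 + 46 + 75).

147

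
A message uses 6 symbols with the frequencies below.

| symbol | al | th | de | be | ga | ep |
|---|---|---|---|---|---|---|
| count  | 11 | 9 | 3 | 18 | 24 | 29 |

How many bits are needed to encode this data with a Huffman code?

223

Build the Huffman tree bottom-up:
de(3) + th(9) → 12
al(11) + 12 → 23
be(18) + 23 → 41
ga(24) + ep(29) → 53
41 + 53 → 94
Total encoded bits = sum of merged weights = 12 + 23 + 41 + 53 + 94 = 223.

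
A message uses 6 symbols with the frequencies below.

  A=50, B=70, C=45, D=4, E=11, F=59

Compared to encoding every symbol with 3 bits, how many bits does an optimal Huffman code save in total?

Fixed-length: 3 bits × 239 symbols = 717 bits.
Huffman merges:
combine D(4), E(11) → 15
combine 15, C(45) → 60
combine A(50), F(59) → 109
combine 60, B(70) → 130
combine 109, 130 → 239
Huffman total = 15 + 60 + 109 + 130 + 239 = 553 bits.
Saving = 717 − 553 = 164 bits.

164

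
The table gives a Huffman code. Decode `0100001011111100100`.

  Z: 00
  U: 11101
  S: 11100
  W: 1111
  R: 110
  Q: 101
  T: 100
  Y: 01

Read left to right; each codeword is recognised as soon as it completes (prefix code):
  01→Y | 00→Z | 00→Z | 101→Q | 1111→W | 100→T | 100→T
Decoded message: YZZQWTT

YZZQWTT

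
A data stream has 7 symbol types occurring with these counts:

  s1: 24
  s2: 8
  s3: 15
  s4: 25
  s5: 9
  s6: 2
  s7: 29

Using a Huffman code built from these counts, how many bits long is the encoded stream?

Build the Huffman tree bottom-up:
merge s6(2) and s2(8): 10
merge s5(9) and 10: 19
merge s3(15) and 19: 34
merge s1(24) and s4(25): 49
merge s7(29) and 34: 63
merge 49 and 63: 112
Total encoded bits = sum of merged weights = 10 + 19 + 34 + 49 + 63 + 112 = 287.

287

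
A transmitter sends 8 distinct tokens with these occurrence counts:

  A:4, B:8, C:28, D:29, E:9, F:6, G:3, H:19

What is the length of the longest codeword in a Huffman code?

Merge the two lowest-weight nodes at each step:
G(3) + A(4) → 7
F(6) + 7 → 13
B(8) + E(9) → 17
13 + 17 → 30
H(19) + C(28) → 47
D(29) + 30 → 59
47 + 59 → 106
The rarest symbols sit at the bottom; the longest codeword is 5 bits.

5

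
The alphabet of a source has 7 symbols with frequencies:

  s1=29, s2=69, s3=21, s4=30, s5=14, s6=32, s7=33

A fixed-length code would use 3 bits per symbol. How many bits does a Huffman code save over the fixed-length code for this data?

69

Fixed-length: 3 bits × 228 symbols = 684 bits.
Huffman merges:
merge s5(14) and s3(21): 35
merge s1(29) and s4(30): 59
merge s6(32) and s7(33): 65
merge 35 and 59: 94
merge 65 and s2(69): 134
merge 94 and 134: 228
Huffman total = 35 + 59 + 65 + 94 + 134 + 228 = 615 bits.
Saving = 684 − 615 = 69 bits.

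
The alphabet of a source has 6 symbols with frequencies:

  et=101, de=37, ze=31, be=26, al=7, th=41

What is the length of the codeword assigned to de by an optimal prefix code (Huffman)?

Huffman merges, smallest pair first:
al(7) + be(26) → 33
ze(31) + 33 → 64
de(37) + th(41) → 78
64 + 78 → 142
et(101) + 142 → 243
de's leaf is at depth 3, giving a 3-bit codeword.

3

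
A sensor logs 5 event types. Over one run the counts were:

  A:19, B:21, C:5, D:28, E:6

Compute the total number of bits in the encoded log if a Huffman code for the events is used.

169

Build the Huffman tree bottom-up:
merge C(5) and E(6): 11
merge 11 and A(19): 30
merge B(21) and D(28): 49
merge 30 and 49: 79
Each symbol's bit-cost is frequency × depth; summing gives 169 bits (equivalently 11 + 30 + 49 + 79).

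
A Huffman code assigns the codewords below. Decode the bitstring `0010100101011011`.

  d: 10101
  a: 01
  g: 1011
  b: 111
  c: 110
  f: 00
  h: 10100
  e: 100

Read left to right; each codeword is recognised as soon as it completes (prefix code):
  00→f | 10100→h | 10101→d | 1011→g
Decoded message: fhdg

fhdg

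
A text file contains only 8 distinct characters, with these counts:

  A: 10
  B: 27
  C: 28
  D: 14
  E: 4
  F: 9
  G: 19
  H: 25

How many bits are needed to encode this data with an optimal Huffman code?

Greedily combine the two least-frequent nodes:
E(4) + F(9) → 13
A(10) + 13 → 23
D(14) + G(19) → 33
23 + H(25) → 48
B(27) + C(28) → 55
33 + 48 → 81
55 + 81 → 136
Total encoded bits = sum of merged weights = 13 + 23 + 33 + 48 + 55 + 81 + 136 = 389.

389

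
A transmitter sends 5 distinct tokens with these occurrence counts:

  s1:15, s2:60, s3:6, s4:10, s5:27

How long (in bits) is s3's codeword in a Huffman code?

Repeatedly merge the two smallest:
s3(6) + s4(10) → 16
s1(15) + 16 → 31
s5(27) + 31 → 58
58 + s2(60) → 118
s3's leaf is at depth 4, giving a 4-bit codeword.

4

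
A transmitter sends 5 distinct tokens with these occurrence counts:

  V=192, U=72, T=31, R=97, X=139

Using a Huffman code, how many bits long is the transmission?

1165

Build the Huffman tree bottom-up:
T(31) + U(72) → 103
R(97) + 103 → 200
X(139) + V(192) → 331
200 + 331 → 531
Total encoded bits = sum of merged weights = 103 + 200 + 331 + 531 = 1165.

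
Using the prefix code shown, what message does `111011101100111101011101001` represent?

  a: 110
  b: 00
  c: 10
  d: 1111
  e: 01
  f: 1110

ffaefcfce

Read left to right; each codeword is recognised as soon as it completes (prefix code):
  1110→f | 1110→f | 110→a | 01→e | 1110→f | 10→c | 1110→f | 10→c | 01→e
Decoded message: ffaefcfce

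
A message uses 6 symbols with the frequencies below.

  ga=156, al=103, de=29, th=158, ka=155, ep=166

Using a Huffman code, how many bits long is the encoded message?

Greedily combine the two least-frequent nodes:
merge de(29) and al(103): 132
merge 132 and ka(155): 287
merge ga(156) and th(158): 314
merge ep(166) and 287: 453
merge 314 and 453: 767
The encoded length is the sum of every internal node's weight: 132 + 287 + 314 + 453 + 767 = 1953 bits.

1953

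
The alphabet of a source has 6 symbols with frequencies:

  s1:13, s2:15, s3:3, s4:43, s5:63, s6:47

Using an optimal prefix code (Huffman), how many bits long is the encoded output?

415

Merge the two smallest weights repeatedly:
s3(3) + s1(13) → 16
s2(15) + 16 → 31
31 + s4(43) → 74
s6(47) + s5(63) → 110
74 + 110 → 184
Each symbol's bit-cost is frequency × depth; summing gives 415 bits (equivalently 16 + 31 + 74 + 110 + 184).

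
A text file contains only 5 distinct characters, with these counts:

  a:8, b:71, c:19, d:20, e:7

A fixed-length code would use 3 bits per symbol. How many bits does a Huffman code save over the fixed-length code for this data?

147

Fixed-length: 3 bits × 125 symbols = 375 bits.
Huffman merges:
combine e(7), a(8) → 15
combine 15, c(19) → 34
combine d(20), 34 → 54
combine 54, b(71) → 125
Huffman total = 15 + 34 + 54 + 125 = 228 bits.
Saving = 375 − 228 = 147 bits.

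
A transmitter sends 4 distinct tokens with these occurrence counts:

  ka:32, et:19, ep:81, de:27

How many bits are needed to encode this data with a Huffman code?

283

Merge the two smallest weights repeatedly:
et(19) + de(27) → 46
ka(32) + 46 → 78
78 + ep(81) → 159
Total encoded bits = sum of merged weights = 46 + 78 + 159 = 283.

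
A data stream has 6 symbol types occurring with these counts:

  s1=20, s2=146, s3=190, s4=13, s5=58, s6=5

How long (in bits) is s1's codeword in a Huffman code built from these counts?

4

Huffman merges, smallest pair first:
s6(5) + s4(13) → 18
18 + s1(20) → 38
38 + s5(58) → 96
96 + s2(146) → 242
s3(190) + 242 → 432
s1 sits 4 levels below the root, so its codeword is 4 bits.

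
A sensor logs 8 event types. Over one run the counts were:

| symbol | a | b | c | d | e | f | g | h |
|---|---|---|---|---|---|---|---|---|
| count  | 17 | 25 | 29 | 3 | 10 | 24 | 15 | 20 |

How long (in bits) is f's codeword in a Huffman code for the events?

Build the tree from the bottom:
merge d(3) and e(10): 13
merge 13 and g(15): 28
merge a(17) and h(20): 37
merge f(24) and b(25): 49
merge 28 and c(29): 57
merge 37 and 49: 86
merge 57 and 86: 143
The subtree containing f is merged 3 times, so code length = 3.

3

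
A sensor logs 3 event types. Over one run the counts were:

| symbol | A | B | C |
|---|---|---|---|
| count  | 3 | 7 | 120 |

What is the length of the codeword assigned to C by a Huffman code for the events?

1

Huffman merges, smallest pair first:
merge A(3) and B(7): 10
merge 10 and C(120): 130
C is merged only at the final step, so code length = 1.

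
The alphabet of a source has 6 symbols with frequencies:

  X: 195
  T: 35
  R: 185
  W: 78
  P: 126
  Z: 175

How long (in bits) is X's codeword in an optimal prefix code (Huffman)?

Repeatedly merge the two smallest:
merge T(35) and W(78): 113
merge 113 and P(126): 239
merge Z(175) and R(185): 360
merge X(195) and 239: 434
merge 360 and 434: 794
X's leaf is at depth 2, giving a 2-bit codeword.

2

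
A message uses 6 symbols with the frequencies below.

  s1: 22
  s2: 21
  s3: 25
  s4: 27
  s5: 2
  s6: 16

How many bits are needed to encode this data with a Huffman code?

Build the Huffman tree bottom-up:
merge s5(2) and s6(16): 18
merge 18 and s2(21): 39
merge s1(22) and s3(25): 47
merge s4(27) and 39: 66
merge 47 and 66: 113
The encoded length is the sum of every internal node's weight: 18 + 39 + 47 + 66 + 113 = 283 bits.

283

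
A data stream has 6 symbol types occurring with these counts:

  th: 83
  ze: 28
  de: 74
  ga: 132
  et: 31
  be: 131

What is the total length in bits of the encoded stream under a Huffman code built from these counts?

Merge the two smallest weights repeatedly:
merge ze(28) and et(31): 59
merge 59 and de(74): 133
merge th(83) and be(131): 214
merge ga(132) and 133: 265
merge 214 and 265: 479
Each symbol's bit-cost is frequency × depth; summing gives 1150 bits (equivalently 59 + 133 + 214 + 265 + 479).

1150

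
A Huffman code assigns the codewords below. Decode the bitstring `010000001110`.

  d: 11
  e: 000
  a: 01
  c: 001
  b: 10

aeedb

Read left to right; each codeword is recognised as soon as it completes (prefix code):
  01→a | 000→e | 000→e | 11→d | 10→b
Decoded message: aeedb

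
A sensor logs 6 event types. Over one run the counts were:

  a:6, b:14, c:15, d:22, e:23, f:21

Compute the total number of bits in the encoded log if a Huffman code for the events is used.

257

Greedily combine the two least-frequent nodes:
a(6) + b(14) → 20
c(15) + 20 → 35
f(21) + d(22) → 43
e(23) + 35 → 58
43 + 58 → 101
Total encoded bits = sum of merged weights = 20 + 35 + 43 + 58 + 101 = 257.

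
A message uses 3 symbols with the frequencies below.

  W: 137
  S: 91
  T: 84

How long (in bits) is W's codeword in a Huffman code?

Huffman merges, smallest pair first:
combine T(84), S(91) → 175
combine W(137), 175 → 312
W is a child of the root — depth 1, so its codeword is a single bit.

1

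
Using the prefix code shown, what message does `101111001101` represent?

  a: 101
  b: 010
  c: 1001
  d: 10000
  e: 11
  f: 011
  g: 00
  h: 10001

Read left to right; each codeword is recognised as soon as it completes (prefix code):
  101→a | 11→e | 1001→c | 101→a
Decoded message: aeca

aeca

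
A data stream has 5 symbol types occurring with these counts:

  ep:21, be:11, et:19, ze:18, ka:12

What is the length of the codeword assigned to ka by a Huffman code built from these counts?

3

Repeatedly merge the two smallest:
be(11) + ka(12) → 23
ze(18) + et(19) → 37
ep(21) + 23 → 44
37 + 44 → 81
ka's leaf is at depth 3, giving a 3-bit codeword.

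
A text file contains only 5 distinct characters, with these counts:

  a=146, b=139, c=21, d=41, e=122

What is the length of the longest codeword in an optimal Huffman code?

Merge the two lowest-weight nodes at each step:
combine c(21), d(41) → 62
combine 62, e(122) → 184
combine b(139), a(146) → 285
combine 184, 285 → 469
The rarest symbols sit at the bottom; the longest codeword is 3 bits.

3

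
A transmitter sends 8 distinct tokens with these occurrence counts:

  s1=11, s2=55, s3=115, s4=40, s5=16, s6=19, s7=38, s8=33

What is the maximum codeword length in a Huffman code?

Merge the two lowest-weight nodes at each step:
s1(11) + s5(16) → 27
s6(19) + 27 → 46
s8(33) + s7(38) → 71
s4(40) + 46 → 86
s2(55) + 71 → 126
86 + s3(115) → 201
126 + 201 → 327
The rarest symbols sit at the bottom; the longest codeword is 5 bits.

5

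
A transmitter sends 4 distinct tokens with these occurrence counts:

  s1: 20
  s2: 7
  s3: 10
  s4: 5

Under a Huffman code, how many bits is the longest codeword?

Merge the two lowest-weight nodes at each step:
combine s4(5), s2(7) → 12
combine s3(10), 12 → 22
combine s1(20), 22 → 42
Maximum depth reached is 3.

3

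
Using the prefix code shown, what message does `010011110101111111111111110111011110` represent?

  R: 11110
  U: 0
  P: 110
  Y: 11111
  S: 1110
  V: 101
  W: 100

UWRVYYRSR

Read left to right; each codeword is recognised as soon as it completes (prefix code):
  0→U | 100→W | 11110→R | 101→V | 11111→Y | 11111→Y | 11110→R | 1110→S | 11110→R
Decoded message: UWRVYYRSR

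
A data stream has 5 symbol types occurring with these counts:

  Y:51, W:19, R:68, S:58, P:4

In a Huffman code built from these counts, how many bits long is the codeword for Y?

2

Repeatedly merge the two smallest:
P(4) + W(19) → 23
23 + Y(51) → 74
S(58) + R(68) → 126
74 + 126 → 200
Y's leaf is at depth 2, giving a 2-bit codeword.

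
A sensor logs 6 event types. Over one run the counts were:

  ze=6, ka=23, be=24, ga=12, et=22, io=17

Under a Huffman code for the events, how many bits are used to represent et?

2

Build the tree from the bottom:
merge ze(6) and ga(12): 18
merge io(17) and 18: 35
merge et(22) and ka(23): 45
merge be(24) and 35: 59
merge 45 and 59: 104
et's leaf is at depth 2, giving a 2-bit codeword.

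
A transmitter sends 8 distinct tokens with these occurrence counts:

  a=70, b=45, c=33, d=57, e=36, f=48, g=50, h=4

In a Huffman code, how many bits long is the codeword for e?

3

Huffman merges, smallest pair first:
h(4) + c(33) → 37
e(36) + 37 → 73
b(45) + f(48) → 93
g(50) + d(57) → 107
a(70) + 73 → 143
93 + 107 → 200
143 + 200 → 343
The subtree containing e is merged 3 times, so code length = 3.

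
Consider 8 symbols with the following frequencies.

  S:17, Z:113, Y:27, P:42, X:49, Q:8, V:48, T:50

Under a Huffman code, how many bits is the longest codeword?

Merge the two lowest-weight nodes at each step:
merge Q(8) and S(17): 25
merge 25 and Y(27): 52
merge P(42) and V(48): 90
merge X(49) and T(50): 99
merge 52 and 90: 142
merge 99 and Z(113): 212
merge 142 and 212: 354
Maximum depth reached is 4.

4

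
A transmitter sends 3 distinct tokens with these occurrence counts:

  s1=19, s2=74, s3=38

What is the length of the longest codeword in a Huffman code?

2

Merge the two lowest-weight nodes at each step:
merge s1(19) and s3(38): 57
merge 57 and s2(74): 131
Maximum depth reached is 2.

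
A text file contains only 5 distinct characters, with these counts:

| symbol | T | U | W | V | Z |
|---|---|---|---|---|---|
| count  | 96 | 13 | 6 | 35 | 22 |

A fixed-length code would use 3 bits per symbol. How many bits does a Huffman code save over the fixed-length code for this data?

208

Fixed-length: 3 bits × 172 symbols = 516 bits.
Huffman merges:
W(6) + U(13) → 19
19 + Z(22) → 41
V(35) + 41 → 76
76 + T(96) → 172
Huffman total = 19 + 41 + 76 + 172 = 308 bits.
Saving = 516 − 308 = 208 bits.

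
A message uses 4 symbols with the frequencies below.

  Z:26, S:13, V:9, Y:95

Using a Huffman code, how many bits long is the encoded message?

Build the Huffman tree bottom-up:
combine V(9), S(13) → 22
combine 22, Z(26) → 48
combine 48, Y(95) → 143
Total encoded bits = sum of merged weights = 22 + 48 + 143 = 213.

213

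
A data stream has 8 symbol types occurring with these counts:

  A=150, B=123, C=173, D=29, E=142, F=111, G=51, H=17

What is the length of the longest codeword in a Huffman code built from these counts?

5

Merge the two lowest-weight nodes at each step:
H(17) + D(29) → 46
46 + G(51) → 97
97 + F(111) → 208
B(123) + E(142) → 265
A(150) + C(173) → 323
208 + 265 → 473
323 + 473 → 796
The rarest symbols sit at the bottom; the longest codeword is 5 bits.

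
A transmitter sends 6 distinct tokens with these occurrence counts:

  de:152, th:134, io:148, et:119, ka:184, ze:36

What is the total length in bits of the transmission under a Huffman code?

1983

Merge the two smallest weights repeatedly:
ze(36) + et(119) → 155
th(134) + io(148) → 282
de(152) + 155 → 307
ka(184) + 282 → 466
307 + 466 → 773
Each symbol's bit-cost is frequency × depth; summing gives 1983 bits (equivalently 155 + 282 + 307 + 466 + 773).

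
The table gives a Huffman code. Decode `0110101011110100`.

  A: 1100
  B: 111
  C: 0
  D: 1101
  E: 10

Read left to right; each codeword is recognised as soon as it completes (prefix code):
  0→C | 1101→D | 0→C | 10→E | 111→B | 10→E | 10→E | 0→C
Decoded message: CDCEBEEC

CDCEBEEC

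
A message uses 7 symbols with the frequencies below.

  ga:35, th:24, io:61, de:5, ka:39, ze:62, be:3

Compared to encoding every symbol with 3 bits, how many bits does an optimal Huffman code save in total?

Fixed-length: 3 bits × 229 symbols = 687 bits.
Huffman merges:
be(3) + de(5) → 8
8 + th(24) → 32
32 + ga(35) → 67
ka(39) + io(61) → 100
ze(62) + 67 → 129
100 + 129 → 229
Huffman total = 8 + 32 + 67 + 100 + 129 + 229 = 565 bits.
Saving = 687 − 565 = 122 bits.

122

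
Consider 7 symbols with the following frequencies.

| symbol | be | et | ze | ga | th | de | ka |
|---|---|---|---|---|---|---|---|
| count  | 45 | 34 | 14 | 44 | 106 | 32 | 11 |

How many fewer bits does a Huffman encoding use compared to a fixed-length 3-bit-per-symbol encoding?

Fixed-length: 3 bits × 286 symbols = 858 bits.
Huffman merges:
ka(11) + ze(14) → 25
25 + de(32) → 57
et(34) + ga(44) → 78
be(45) + 57 → 102
78 + 102 → 180
th(106) + 180 → 286
Huffman total = 25 + 57 + 78 + 102 + 180 + 286 = 728 bits.
Saving = 858 − 728 = 130 bits.

130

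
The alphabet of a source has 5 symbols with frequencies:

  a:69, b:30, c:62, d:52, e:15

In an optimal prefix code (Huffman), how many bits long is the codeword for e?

Build the tree from the bottom:
combine e(15), b(30) → 45
combine 45, d(52) → 97
combine c(62), a(69) → 131
combine 97, 131 → 228
e's leaf is at depth 3, giving a 3-bit codeword.

3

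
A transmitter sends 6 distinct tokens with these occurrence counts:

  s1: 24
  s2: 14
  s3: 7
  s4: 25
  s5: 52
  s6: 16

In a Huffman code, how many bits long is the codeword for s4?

3

Build the tree from the bottom:
s3(7) + s2(14) → 21
s6(16) + 21 → 37
s1(24) + s4(25) → 49
37 + 49 → 86
s5(52) + 86 → 138
s4 sits 3 levels below the root, so its codeword is 3 bits.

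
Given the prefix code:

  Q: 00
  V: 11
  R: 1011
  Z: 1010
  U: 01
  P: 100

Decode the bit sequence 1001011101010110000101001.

PRZRQQZU

Read left to right; each codeword is recognised as soon as it completes (prefix code):
  100→P | 1011→R | 1010→Z | 1011→R | 00→Q | 00→Q | 1010→Z | 01→U
Decoded message: PRZRQQZU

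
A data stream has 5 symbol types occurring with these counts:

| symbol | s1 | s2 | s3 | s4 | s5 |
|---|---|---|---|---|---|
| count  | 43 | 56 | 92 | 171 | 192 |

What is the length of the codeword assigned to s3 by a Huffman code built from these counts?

3

Huffman merges, smallest pair first:
s1(43) + s2(56) → 99
s3(92) + 99 → 191
s4(171) + 191 → 362
s5(192) + 362 → 554
s3's leaf is at depth 3, giving a 3-bit codeword.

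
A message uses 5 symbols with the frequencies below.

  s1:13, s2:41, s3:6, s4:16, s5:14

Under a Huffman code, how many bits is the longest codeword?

Merge the two lowest-weight nodes at each step:
s3(6) + s1(13) → 19
s5(14) + s4(16) → 30
19 + 30 → 49
s2(41) + 49 → 90
The rarest symbols sit at the bottom; the longest codeword is 3 bits.

3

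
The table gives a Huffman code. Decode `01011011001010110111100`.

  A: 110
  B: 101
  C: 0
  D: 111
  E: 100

CBBEBCADE

Read left to right; each codeword is recognised as soon as it completes (prefix code):
  0→C | 101→B | 101→B | 100→E | 101→B | 0→C | 110→A | 111→D | 100→E
Decoded message: CBBEBCADE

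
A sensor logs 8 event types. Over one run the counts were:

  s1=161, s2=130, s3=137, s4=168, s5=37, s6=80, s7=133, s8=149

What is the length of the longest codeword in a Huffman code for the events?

Merge the two lowest-weight nodes at each step:
s5(37) + s6(80) → 117
117 + s2(130) → 247
s7(133) + s3(137) → 270
s8(149) + s1(161) → 310
s4(168) + 247 → 415
270 + 310 → 580
415 + 580 → 995
Maximum depth reached is 4.

4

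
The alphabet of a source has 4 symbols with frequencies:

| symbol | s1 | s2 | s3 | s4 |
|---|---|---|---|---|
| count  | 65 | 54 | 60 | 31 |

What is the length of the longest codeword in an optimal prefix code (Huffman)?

Merge the two lowest-weight nodes at each step:
merge s4(31) and s2(54): 85
merge s3(60) and s1(65): 125
merge 85 and 125: 210
The rarest symbols sit at the bottom; the longest codeword is 2 bits.

2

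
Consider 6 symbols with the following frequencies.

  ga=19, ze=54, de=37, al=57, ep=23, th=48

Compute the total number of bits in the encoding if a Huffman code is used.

Build the Huffman tree bottom-up:
ga(19) + ep(23) → 42
de(37) + 42 → 79
th(48) + ze(54) → 102
al(57) + 79 → 136
102 + 136 → 238
Each symbol's bit-cost is frequency × depth; summing gives 597 bits (equivalently 42 + 79 + 102 + 136 + 238).

597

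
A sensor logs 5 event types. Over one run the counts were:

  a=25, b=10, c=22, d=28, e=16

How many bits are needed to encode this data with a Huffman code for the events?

Greedily combine the two least-frequent nodes:
b(10) + e(16) → 26
c(22) + a(25) → 47
26 + d(28) → 54
47 + 54 → 101
Each symbol's bit-cost is frequency × depth; summing gives 228 bits (equivalently 26 + 47 + 54 + 101).

228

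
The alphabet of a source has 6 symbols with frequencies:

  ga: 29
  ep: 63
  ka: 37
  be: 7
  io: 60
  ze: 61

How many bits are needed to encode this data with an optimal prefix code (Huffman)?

623

Greedily combine the two least-frequent nodes:
merge be(7) and ga(29): 36
merge 36 and ka(37): 73
merge io(60) and ze(61): 121
merge ep(63) and 73: 136
merge 121 and 136: 257
Each symbol's bit-cost is frequency × depth; summing gives 623 bits (equivalently 36 + 73 + 121 + 136 + 257).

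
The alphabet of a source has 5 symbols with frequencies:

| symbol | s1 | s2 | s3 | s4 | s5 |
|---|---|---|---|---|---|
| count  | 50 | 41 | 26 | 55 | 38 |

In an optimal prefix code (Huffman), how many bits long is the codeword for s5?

Repeatedly merge the two smallest:
merge s3(26) and s5(38): 64
merge s2(41) and s1(50): 91
merge s4(55) and 64: 119
merge 91 and 119: 210
s5's leaf is at depth 3, giving a 3-bit codeword.

3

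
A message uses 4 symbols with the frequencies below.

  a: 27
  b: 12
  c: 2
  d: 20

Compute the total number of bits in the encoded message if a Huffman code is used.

109

Merge the two smallest weights repeatedly:
combine c(2), b(12) → 14
combine 14, d(20) → 34
combine a(27), 34 → 61
Total encoded bits = sum of merged weights = 14 + 34 + 61 = 109.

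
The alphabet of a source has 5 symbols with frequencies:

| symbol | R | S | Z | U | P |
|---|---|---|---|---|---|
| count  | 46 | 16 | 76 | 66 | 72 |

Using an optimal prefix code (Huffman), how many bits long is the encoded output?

Build the Huffman tree bottom-up:
merge S(16) and R(46): 62
merge 62 and U(66): 128
merge P(72) and Z(76): 148
merge 128 and 148: 276
Each symbol's bit-cost is frequency × depth; summing gives 614 bits (equivalently 62 + 128 + 148 + 276).

614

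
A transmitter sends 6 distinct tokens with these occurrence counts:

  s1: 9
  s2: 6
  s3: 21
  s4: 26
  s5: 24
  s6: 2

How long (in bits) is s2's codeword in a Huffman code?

4

Build the tree from the bottom:
combine s6(2), s2(6) → 8
combine 8, s1(9) → 17
combine 17, s3(21) → 38
combine s5(24), s4(26) → 50
combine 38, 50 → 88
s2 sits 4 levels below the root, so its codeword is 4 bits.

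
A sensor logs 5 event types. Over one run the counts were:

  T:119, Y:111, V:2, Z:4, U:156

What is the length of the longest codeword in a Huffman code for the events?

4

Merge the two lowest-weight nodes at each step:
combine V(2), Z(4) → 6
combine 6, Y(111) → 117
combine 117, T(119) → 236
combine U(156), 236 → 392
The rarest symbols sit at the bottom; the longest codeword is 4 bits.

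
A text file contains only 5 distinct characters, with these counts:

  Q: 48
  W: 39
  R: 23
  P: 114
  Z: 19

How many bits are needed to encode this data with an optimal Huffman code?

495

Build the Huffman tree bottom-up:
merge Z(19) and R(23): 42
merge W(39) and 42: 81
merge Q(48) and 81: 129
merge P(114) and 129: 243
The encoded length is the sum of every internal node's weight: 42 + 81 + 129 + 243 = 495 bits.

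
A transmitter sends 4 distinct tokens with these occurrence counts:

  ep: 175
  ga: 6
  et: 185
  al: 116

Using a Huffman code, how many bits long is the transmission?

Merge the two smallest weights repeatedly:
combine ga(6), al(116) → 122
combine 122, ep(175) → 297
combine et(185), 297 → 482
The encoded length is the sum of every internal node's weight: 122 + 297 + 482 = 901 bits.

901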